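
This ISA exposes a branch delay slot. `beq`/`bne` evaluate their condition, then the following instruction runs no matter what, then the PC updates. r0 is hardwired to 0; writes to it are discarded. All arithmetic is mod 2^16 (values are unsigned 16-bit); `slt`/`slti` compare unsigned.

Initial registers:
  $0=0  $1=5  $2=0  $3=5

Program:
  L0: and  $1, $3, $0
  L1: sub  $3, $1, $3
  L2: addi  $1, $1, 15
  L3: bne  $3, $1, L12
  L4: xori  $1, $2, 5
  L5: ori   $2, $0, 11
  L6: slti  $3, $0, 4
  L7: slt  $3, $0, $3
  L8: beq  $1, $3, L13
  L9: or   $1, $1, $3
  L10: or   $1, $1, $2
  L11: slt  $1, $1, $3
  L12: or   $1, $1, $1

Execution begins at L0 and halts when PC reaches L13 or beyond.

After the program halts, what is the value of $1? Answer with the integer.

#0 and  $1, $3, $0 ; 0/0/0/5
#1 sub  $3, $1, $3 ; 0/0/0/65531
#2 addi  $1, $1, 15 ; 0/15/0/65531
#3 bne  $3, $1, L12 ; 0/15/0/65531 ; →target
#4 xori  $1, $2, 5 ; 0/5/0/65531
#12 or   $1, $1, $1 ; 0/5/0/65531

5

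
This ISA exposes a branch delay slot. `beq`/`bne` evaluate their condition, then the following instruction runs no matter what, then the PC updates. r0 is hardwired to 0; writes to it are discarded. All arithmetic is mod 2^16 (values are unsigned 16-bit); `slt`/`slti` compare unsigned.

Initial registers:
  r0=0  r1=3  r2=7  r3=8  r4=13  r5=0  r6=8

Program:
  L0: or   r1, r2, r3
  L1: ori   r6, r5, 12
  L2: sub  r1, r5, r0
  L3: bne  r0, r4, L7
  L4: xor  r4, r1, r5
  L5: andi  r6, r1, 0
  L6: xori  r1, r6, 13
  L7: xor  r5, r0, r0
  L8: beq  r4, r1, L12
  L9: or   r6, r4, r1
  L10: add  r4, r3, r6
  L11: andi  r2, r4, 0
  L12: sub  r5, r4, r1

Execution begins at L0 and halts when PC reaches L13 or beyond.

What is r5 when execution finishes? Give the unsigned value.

PC=0  or   r1, r2, r3        | r0=0 r1=15 r2=7 r3=8 r4=13 r5=0 r6=8
PC=1  ori   r6, r5, 12       | r0=0 r1=15 r2=7 r3=8 r4=13 r5=0 r6=12
PC=2  sub  r1, r5, r0        | r0=0 r1=0 r2=7 r3=8 r4=13 r5=0 r6=12
PC=3  bne  r0, r4, L7        | r0=0 r1=0 r2=7 r3=8 r4=13 r5=0 r6=12  [TAKEN]
PC=4  xor  r4, r1, r5        | r0=0 r1=0 r2=7 r3=8 r4=0 r5=0 r6=12
PC=7  xor  r5, r0, r0        | r0=0 r1=0 r2=7 r3=8 r4=0 r5=0 r6=12
PC=8  beq  r4, r1, L12       | r0=0 r1=0 r2=7 r3=8 r4=0 r5=0 r6=12  [TAKEN]
PC=9  or   r6, r4, r1        | r0=0 r1=0 r2=7 r3=8 r4=0 r5=0 r6=0
PC=12 sub  r5, r4, r1        | r0=0 r1=0 r2=7 r3=8 r4=0 r5=0 r6=0

0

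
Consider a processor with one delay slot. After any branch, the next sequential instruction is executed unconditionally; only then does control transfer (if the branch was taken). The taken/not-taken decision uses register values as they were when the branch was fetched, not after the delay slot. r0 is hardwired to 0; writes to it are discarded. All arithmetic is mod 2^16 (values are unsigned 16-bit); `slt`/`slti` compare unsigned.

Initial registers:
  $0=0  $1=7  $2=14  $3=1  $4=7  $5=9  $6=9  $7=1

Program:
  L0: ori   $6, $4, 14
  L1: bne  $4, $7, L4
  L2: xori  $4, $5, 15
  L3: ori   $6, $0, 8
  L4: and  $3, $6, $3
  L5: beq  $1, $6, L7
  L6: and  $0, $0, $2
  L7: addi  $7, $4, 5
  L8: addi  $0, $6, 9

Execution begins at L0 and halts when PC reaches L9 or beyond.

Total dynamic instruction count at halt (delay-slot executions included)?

8

  step pc=0: ori   $6, $4, 14  regs=(0,7,14,1,7,9,15,1)
  step pc=1: bne  $4, $7, L4  cond=T  regs=(0,7,14,1,7,9,15,1)
  step pc=2: xori  $4, $5, 15  regs=(0,7,14,1,6,9,15,1)
  step pc=4: and  $3, $6, $3  regs=(0,7,14,1,6,9,15,1)
  step pc=5: beq  $1, $6, L7  cond=F  regs=(0,7,14,1,6,9,15,1)
  step pc=6: and  $0, $0, $2  regs=(0,7,14,1,6,9,15,1)
  step pc=7: addi  $7, $4, 5  regs=(0,7,14,1,6,9,15,11)
  step pc=8: addi  $0, $6, 9  regs=(0,7,14,1,6,9,15,11)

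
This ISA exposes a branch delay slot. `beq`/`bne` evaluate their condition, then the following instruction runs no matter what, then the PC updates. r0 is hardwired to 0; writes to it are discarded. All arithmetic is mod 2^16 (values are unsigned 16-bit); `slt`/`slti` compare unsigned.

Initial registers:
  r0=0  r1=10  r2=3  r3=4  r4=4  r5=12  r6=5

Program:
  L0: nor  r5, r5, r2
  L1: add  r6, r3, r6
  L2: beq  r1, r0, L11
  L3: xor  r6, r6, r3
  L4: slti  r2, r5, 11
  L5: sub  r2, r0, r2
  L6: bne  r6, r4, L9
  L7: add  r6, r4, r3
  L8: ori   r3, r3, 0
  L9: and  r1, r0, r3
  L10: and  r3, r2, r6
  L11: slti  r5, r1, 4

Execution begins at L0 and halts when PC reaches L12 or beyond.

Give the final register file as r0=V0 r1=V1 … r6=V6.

r0=0 r1=0 r2=0 r3=0 r4=4 r5=1 r6=8

  step pc=0: nor  r5, r5, r2  regs=(0,10,3,4,4,65520,5)
  step pc=1: add  r6, r3, r6  regs=(0,10,3,4,4,65520,9)
  step pc=2: beq  r1, r0, L11  cond=F  regs=(0,10,3,4,4,65520,9)
  step pc=3: xor  r6, r6, r3  regs=(0,10,3,4,4,65520,13)
  step pc=4: slti  r2, r5, 11  regs=(0,10,0,4,4,65520,13)
  step pc=5: sub  r2, r0, r2  regs=(0,10,0,4,4,65520,13)
  step pc=6: bne  r6, r4, L9  cond=T  regs=(0,10,0,4,4,65520,13)
  step pc=7: add  r6, r4, r3  regs=(0,10,0,4,4,65520,8)
  step pc=9: and  r1, r0, r3  regs=(0,0,0,4,4,65520,8)
  step pc=10: and  r3, r2, r6  regs=(0,0,0,0,4,65520,8)
  step pc=11: slti  r5, r1, 4  regs=(0,0,0,0,4,1,8)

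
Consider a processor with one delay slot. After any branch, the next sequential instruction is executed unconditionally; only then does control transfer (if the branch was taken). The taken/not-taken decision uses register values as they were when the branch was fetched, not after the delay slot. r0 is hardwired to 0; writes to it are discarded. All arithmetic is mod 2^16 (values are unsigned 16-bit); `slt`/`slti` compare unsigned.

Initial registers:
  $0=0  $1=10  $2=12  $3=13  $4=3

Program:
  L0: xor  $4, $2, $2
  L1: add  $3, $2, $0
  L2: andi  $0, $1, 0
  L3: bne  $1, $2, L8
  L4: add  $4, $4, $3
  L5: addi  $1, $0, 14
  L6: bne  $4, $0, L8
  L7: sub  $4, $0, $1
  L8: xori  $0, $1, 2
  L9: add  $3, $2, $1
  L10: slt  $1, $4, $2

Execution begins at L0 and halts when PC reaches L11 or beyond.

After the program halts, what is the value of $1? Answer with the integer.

  step pc=0: xor  $4, $2, $2  regs=(0,10,12,13,0)
  step pc=1: add  $3, $2, $0  regs=(0,10,12,12,0)
  step pc=2: andi  $0, $1, 0  regs=(0,10,12,12,0)
  step pc=3: bne  $1, $2, L8  cond=T  regs=(0,10,12,12,0)
  step pc=4: add  $4, $4, $3  regs=(0,10,12,12,12)
  step pc=8: xori  $0, $1, 2  regs=(0,10,12,12,12)
  step pc=9: add  $3, $2, $1  regs=(0,10,12,22,12)
  step pc=10: slt  $1, $4, $2  regs=(0,0,12,22,12)

0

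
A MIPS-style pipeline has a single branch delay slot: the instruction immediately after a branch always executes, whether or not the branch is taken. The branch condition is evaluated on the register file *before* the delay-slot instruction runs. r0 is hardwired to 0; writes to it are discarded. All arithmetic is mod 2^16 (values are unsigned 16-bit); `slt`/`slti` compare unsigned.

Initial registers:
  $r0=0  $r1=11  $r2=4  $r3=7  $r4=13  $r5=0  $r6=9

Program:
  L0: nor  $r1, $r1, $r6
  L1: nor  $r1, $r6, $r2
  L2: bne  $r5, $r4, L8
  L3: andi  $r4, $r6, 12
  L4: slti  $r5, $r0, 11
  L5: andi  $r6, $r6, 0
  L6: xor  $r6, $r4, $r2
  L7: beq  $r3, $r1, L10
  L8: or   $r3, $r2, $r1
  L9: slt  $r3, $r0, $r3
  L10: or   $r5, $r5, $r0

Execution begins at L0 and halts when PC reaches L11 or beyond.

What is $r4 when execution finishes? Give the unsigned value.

[0] nor  $r1, $r1, $r6  →  {$r0:0, $r1:65524, $r2:4, $r3:7, $r4:13, $r5:0, $r6:9}
[1] nor  $r1, $r6, $r2  →  {$r0:0, $r1:65522, $r2:4, $r3:7, $r4:13, $r5:0, $r6:9}
[2] bne  $r5, $r4, L8  →  {$r0:0, $r1:65522, $r2:4, $r3:7, $r4:13, $r5:0, $r6:9}  ⟨branch taken⟩
[3] andi  $r4, $r6, 12  →  {$r0:0, $r1:65522, $r2:4, $r3:7, $r4:8, $r5:0, $r6:9}
[8] or   $r3, $r2, $r1  →  {$r0:0, $r1:65522, $r2:4, $r3:65526, $r4:8, $r5:0, $r6:9}
[9] slt  $r3, $r0, $r3  →  {$r0:0, $r1:65522, $r2:4, $r3:1, $r4:8, $r5:0, $r6:9}
[10] or   $r5, $r5, $r0  →  {$r0:0, $r1:65522, $r2:4, $r3:1, $r4:8, $r5:0, $r6:9}

8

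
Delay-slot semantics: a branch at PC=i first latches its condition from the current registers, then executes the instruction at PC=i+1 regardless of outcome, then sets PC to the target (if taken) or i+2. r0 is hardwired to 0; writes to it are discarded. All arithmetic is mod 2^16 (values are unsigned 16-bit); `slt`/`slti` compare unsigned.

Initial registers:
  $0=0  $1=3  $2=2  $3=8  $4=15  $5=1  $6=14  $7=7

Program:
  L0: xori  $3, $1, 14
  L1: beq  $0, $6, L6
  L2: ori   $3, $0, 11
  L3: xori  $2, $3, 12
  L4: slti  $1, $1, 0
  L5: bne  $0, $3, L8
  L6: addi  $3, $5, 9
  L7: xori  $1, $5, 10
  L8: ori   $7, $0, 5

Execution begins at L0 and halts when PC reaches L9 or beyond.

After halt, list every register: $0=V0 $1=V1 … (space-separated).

  step pc=0: xori  $3, $1, 14  regs=(0,3,2,13,15,1,14,7)
  step pc=1: beq  $0, $6, L6  cond=F  regs=(0,3,2,13,15,1,14,7)
  step pc=2: ori   $3, $0, 11  regs=(0,3,2,11,15,1,14,7)
  step pc=3: xori  $2, $3, 12  regs=(0,3,7,11,15,1,14,7)
  step pc=4: slti  $1, $1, 0  regs=(0,0,7,11,15,1,14,7)
  step pc=5: bne  $0, $3, L8  cond=T  regs=(0,0,7,11,15,1,14,7)
  step pc=6: addi  $3, $5, 9  regs=(0,0,7,10,15,1,14,7)
  step pc=8: ori   $7, $0, 5  regs=(0,0,7,10,15,1,14,5)

$0=0 $1=0 $2=7 $3=10 $4=15 $5=1 $6=14 $7=5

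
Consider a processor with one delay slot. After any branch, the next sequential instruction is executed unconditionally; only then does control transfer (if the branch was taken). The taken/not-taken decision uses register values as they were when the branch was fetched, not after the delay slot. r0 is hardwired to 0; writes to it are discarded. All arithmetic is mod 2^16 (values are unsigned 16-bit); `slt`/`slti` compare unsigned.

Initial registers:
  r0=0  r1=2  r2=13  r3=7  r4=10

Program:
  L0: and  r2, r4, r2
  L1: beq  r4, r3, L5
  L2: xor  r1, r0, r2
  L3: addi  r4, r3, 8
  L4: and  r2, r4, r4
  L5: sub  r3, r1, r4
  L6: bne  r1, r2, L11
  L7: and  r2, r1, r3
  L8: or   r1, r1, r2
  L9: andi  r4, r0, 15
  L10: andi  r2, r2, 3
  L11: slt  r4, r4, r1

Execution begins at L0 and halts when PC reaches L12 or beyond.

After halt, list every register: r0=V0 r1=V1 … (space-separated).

[0] and  r2, r4, r2  →  {r0:0, r1:2, r2:8, r3:7, r4:10}
[1] beq  r4, r3, L5  →  {r0:0, r1:2, r2:8, r3:7, r4:10}  ⟨branch fallthrough⟩
[2] xor  r1, r0, r2  →  {r0:0, r1:8, r2:8, r3:7, r4:10}
[3] addi  r4, r3, 8  →  {r0:0, r1:8, r2:8, r3:7, r4:15}
[4] and  r2, r4, r4  →  {r0:0, r1:8, r2:15, r3:7, r4:15}
[5] sub  r3, r1, r4  →  {r0:0, r1:8, r2:15, r3:65529, r4:15}
[6] bne  r1, r2, L11  →  {r0:0, r1:8, r2:15, r3:65529, r4:15}  ⟨branch taken⟩
[7] and  r2, r1, r3  →  {r0:0, r1:8, r2:8, r3:65529, r4:15}
[11] slt  r4, r4, r1  →  {r0:0, r1:8, r2:8, r3:65529, r4:0}

r0=0 r1=8 r2=8 r3=65529 r4=0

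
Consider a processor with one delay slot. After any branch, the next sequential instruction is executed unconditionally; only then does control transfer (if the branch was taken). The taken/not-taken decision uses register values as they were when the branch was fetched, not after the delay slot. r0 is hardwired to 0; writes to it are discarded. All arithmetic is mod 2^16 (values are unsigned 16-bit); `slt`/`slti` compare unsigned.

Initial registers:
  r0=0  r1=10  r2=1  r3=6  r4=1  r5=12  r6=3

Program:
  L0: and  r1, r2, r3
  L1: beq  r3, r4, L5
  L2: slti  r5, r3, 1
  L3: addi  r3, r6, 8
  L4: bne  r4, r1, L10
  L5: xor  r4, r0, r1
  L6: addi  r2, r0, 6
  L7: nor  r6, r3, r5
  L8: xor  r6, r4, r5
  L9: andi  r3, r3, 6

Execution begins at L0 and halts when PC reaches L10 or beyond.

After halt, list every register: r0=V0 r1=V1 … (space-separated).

r0=0 r1=0 r2=1 r3=11 r4=0 r5=0 r6=3

#0 and  r1, r2, r3 ; 0/0/1/6/1/12/3
#1 beq  r3, r4, L5 ; 0/0/1/6/1/12/3 ; →fallthru
#2 slti  r5, r3, 1 ; 0/0/1/6/1/0/3
#3 addi  r3, r6, 8 ; 0/0/1/11/1/0/3
#4 bne  r4, r1, L10 ; 0/0/1/11/1/0/3 ; →target
#5 xor  r4, r0, r1 ; 0/0/1/11/0/0/3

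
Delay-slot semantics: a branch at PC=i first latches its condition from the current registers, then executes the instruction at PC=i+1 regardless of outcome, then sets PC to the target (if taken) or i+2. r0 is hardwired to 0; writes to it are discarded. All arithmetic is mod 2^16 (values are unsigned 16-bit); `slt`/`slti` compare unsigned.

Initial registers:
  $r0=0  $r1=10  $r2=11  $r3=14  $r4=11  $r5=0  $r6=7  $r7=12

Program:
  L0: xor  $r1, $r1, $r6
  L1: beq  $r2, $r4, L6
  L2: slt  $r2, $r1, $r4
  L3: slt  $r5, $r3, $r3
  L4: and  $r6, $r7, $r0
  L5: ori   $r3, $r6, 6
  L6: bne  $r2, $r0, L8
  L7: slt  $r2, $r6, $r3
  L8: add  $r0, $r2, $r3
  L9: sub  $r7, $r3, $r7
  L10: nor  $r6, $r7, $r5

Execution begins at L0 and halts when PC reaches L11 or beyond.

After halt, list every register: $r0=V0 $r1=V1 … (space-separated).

#0 xor  $r1, $r1, $r6 ; 0/13/11/14/11/0/7/12
#1 beq  $r2, $r4, L6 ; 0/13/11/14/11/0/7/12 ; →target
#2 slt  $r2, $r1, $r4 ; 0/13/0/14/11/0/7/12
#6 bne  $r2, $r0, L8 ; 0/13/0/14/11/0/7/12 ; →fallthru
#7 slt  $r2, $r6, $r3 ; 0/13/1/14/11/0/7/12
#8 add  $r0, $r2, $r3 ; 0/13/1/14/11/0/7/12
#9 sub  $r7, $r3, $r7 ; 0/13/1/14/11/0/7/2
#10 nor  $r6, $r7, $r5 ; 0/13/1/14/11/0/65533/2

$r0=0 $r1=13 $r2=1 $r3=14 $r4=11 $r5=0 $r6=65533 $r7=2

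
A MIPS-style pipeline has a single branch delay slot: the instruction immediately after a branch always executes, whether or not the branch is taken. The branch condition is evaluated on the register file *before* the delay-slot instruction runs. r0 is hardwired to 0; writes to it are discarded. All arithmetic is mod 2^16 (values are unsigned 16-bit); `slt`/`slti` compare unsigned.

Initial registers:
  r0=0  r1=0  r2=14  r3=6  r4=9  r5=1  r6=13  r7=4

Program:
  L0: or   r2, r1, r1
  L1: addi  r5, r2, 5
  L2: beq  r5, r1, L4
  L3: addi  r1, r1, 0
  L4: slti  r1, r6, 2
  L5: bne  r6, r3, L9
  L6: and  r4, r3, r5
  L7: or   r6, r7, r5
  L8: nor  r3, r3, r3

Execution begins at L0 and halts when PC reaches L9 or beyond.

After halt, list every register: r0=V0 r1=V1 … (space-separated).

r0=0 r1=0 r2=0 r3=6 r4=4 r5=5 r6=13 r7=4

PC=0  or   r2, r1, r1        | r0=0 r1=0 r2=0 r3=6 r4=9 r5=1 r6=13 r7=4
PC=1  addi  r5, r2, 5        | r0=0 r1=0 r2=0 r3=6 r4=9 r5=5 r6=13 r7=4
PC=2  beq  r5, r1, L4        | r0=0 r1=0 r2=0 r3=6 r4=9 r5=5 r6=13 r7=4  [not taken]
PC=3  addi  r1, r1, 0        | r0=0 r1=0 r2=0 r3=6 r4=9 r5=5 r6=13 r7=4
PC=4  slti  r1, r6, 2        | r0=0 r1=0 r2=0 r3=6 r4=9 r5=5 r6=13 r7=4
PC=5  bne  r6, r3, L9        | r0=0 r1=0 r2=0 r3=6 r4=9 r5=5 r6=13 r7=4  [TAKEN]
PC=6  and  r4, r3, r5        | r0=0 r1=0 r2=0 r3=6 r4=4 r5=5 r6=13 r7=4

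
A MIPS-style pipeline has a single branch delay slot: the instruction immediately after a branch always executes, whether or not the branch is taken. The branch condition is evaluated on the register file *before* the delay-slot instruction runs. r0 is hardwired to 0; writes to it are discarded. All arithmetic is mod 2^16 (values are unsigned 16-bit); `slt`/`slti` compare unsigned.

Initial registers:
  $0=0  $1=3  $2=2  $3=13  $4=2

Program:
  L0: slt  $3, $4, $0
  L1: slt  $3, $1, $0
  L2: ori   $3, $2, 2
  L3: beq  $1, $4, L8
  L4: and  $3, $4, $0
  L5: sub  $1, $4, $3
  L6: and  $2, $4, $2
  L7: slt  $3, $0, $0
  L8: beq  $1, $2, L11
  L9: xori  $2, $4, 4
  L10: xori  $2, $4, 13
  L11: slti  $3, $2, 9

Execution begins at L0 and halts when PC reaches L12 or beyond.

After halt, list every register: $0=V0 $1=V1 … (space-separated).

$0=0 $1=2 $2=6 $3=1 $4=2

  step pc=0: slt  $3, $4, $0  regs=(0,3,2,0,2)
  step pc=1: slt  $3, $1, $0  regs=(0,3,2,0,2)
  step pc=2: ori   $3, $2, 2  regs=(0,3,2,2,2)
  step pc=3: beq  $1, $4, L8  cond=F  regs=(0,3,2,2,2)
  step pc=4: and  $3, $4, $0  regs=(0,3,2,0,2)
  step pc=5: sub  $1, $4, $3  regs=(0,2,2,0,2)
  step pc=6: and  $2, $4, $2  regs=(0,2,2,0,2)
  step pc=7: slt  $3, $0, $0  regs=(0,2,2,0,2)
  step pc=8: beq  $1, $2, L11  cond=T  regs=(0,2,2,0,2)
  step pc=9: xori  $2, $4, 4  regs=(0,2,6,0,2)
  step pc=11: slti  $3, $2, 9  regs=(0,2,6,1,2)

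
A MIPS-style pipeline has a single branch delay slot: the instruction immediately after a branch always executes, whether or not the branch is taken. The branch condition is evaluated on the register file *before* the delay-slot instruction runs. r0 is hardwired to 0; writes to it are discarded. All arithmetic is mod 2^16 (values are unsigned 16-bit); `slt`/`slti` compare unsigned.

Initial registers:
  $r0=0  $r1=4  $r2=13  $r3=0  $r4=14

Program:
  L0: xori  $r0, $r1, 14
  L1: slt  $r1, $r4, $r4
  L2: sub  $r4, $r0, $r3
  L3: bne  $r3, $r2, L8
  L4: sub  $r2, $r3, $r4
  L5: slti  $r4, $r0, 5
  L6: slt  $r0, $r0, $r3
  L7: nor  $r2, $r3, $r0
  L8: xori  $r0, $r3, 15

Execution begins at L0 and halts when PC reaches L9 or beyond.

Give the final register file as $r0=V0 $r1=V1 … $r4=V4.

$r0=0 $r1=0 $r2=0 $r3=0 $r4=0

PC=0  xori  $r0, $r1, 14     | $r0=0 $r1=4 $r2=13 $r3=0 $r4=14
PC=1  slt  $r1, $r4, $r4     | $r0=0 $r1=0 $r2=13 $r3=0 $r4=14
PC=2  sub  $r4, $r0, $r3     | $r0=0 $r1=0 $r2=13 $r3=0 $r4=0
PC=3  bne  $r3, $r2, L8      | $r0=0 $r1=0 $r2=13 $r3=0 $r4=0  [TAKEN]
PC=4  sub  $r2, $r3, $r4     | $r0=0 $r1=0 $r2=0 $r3=0 $r4=0
PC=8  xori  $r0, $r3, 15     | $r0=0 $r1=0 $r2=0 $r3=0 $r4=0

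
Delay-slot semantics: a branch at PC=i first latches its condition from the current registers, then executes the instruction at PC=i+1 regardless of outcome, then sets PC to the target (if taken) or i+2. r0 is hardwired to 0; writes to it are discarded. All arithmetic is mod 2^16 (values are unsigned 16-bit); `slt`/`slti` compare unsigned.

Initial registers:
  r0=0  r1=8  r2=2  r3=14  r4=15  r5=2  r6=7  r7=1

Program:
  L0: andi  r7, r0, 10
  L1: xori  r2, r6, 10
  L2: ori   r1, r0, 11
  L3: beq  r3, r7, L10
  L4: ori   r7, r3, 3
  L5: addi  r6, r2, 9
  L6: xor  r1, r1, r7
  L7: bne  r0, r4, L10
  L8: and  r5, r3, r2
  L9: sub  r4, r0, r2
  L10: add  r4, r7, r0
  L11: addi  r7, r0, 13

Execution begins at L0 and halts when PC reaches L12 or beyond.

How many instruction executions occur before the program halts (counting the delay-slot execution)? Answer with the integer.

11

  step pc=0: andi  r7, r0, 10  regs=(0,8,2,14,15,2,7,0)
  step pc=1: xori  r2, r6, 10  regs=(0,8,13,14,15,2,7,0)
  step pc=2: ori   r1, r0, 11  regs=(0,11,13,14,15,2,7,0)
  step pc=3: beq  r3, r7, L10  cond=F  regs=(0,11,13,14,15,2,7,0)
  step pc=4: ori   r7, r3, 3  regs=(0,11,13,14,15,2,7,15)
  step pc=5: addi  r6, r2, 9  regs=(0,11,13,14,15,2,22,15)
  step pc=6: xor  r1, r1, r7  regs=(0,4,13,14,15,2,22,15)
  step pc=7: bne  r0, r4, L10  cond=T  regs=(0,4,13,14,15,2,22,15)
  step pc=8: and  r5, r3, r2  regs=(0,4,13,14,15,12,22,15)
  step pc=10: add  r4, r7, r0  regs=(0,4,13,14,15,12,22,15)
  step pc=11: addi  r7, r0, 13  regs=(0,4,13,14,15,12,22,13)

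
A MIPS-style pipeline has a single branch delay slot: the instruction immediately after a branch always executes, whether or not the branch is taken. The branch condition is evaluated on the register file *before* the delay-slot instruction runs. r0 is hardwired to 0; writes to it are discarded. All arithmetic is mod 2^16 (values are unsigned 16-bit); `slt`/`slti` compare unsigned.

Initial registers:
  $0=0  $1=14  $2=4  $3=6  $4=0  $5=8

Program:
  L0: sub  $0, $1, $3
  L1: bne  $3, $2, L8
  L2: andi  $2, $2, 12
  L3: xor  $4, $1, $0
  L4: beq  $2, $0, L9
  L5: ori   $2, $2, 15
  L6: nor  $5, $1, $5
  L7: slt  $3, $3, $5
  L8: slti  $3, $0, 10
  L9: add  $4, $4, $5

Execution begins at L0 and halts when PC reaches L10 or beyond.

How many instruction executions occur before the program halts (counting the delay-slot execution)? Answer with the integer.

[0] sub  $0, $1, $3  →  {$0:0, $1:14, $2:4, $3:6, $4:0, $5:8}
[1] bne  $3, $2, L8  →  {$0:0, $1:14, $2:4, $3:6, $4:0, $5:8}  ⟨branch taken⟩
[2] andi  $2, $2, 12  →  {$0:0, $1:14, $2:4, $3:6, $4:0, $5:8}
[8] slti  $3, $0, 10  →  {$0:0, $1:14, $2:4, $3:1, $4:0, $5:8}
[9] add  $4, $4, $5  →  {$0:0, $1:14, $2:4, $3:1, $4:8, $5:8}

5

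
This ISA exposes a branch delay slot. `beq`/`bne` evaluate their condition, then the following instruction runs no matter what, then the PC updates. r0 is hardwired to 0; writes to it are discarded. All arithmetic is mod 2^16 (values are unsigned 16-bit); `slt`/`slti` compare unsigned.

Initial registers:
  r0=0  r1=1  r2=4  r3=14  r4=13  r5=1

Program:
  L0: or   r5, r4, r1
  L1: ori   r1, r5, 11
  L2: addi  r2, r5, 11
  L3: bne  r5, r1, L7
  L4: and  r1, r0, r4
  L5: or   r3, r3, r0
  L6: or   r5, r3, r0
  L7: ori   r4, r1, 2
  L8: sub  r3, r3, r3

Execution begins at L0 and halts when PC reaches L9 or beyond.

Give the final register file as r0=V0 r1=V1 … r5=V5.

#0 or   r5, r4, r1 ; 0/1/4/14/13/13
#1 ori   r1, r5, 11 ; 0/15/4/14/13/13
#2 addi  r2, r5, 11 ; 0/15/24/14/13/13
#3 bne  r5, r1, L7 ; 0/15/24/14/13/13 ; →target
#4 and  r1, r0, r4 ; 0/0/24/14/13/13
#7 ori   r4, r1, 2 ; 0/0/24/14/2/13
#8 sub  r3, r3, r3 ; 0/0/24/0/2/13

r0=0 r1=0 r2=24 r3=0 r4=2 r5=13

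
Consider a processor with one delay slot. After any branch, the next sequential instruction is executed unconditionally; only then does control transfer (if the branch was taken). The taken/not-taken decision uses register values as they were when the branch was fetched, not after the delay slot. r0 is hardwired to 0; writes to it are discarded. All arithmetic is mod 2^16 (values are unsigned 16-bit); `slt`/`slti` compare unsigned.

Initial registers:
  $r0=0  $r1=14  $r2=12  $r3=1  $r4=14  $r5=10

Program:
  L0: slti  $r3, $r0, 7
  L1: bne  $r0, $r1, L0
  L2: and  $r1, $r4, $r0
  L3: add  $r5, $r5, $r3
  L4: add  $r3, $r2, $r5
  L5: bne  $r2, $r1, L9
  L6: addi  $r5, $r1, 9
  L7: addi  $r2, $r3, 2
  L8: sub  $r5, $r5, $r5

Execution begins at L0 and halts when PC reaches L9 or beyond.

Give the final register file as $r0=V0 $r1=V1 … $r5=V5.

$r0=0 $r1=0 $r2=12 $r3=23 $r4=14 $r5=9

  step pc=0: slti  $r3, $r0, 7  regs=(0,14,12,1,14,10)
  step pc=1: bne  $r0, $r1, L0  cond=T  regs=(0,14,12,1,14,10)
  step pc=2: and  $r1, $r4, $r0  regs=(0,0,12,1,14,10)
  step pc=0: slti  $r3, $r0, 7  regs=(0,0,12,1,14,10)
  step pc=1: bne  $r0, $r1, L0  cond=F  regs=(0,0,12,1,14,10)
  step pc=2: and  $r1, $r4, $r0  regs=(0,0,12,1,14,10)
  step pc=3: add  $r5, $r5, $r3  regs=(0,0,12,1,14,11)
  step pc=4: add  $r3, $r2, $r5  regs=(0,0,12,23,14,11)
  step pc=5: bne  $r2, $r1, L9  cond=T  regs=(0,0,12,23,14,11)
  step pc=6: addi  $r5, $r1, 9  regs=(0,0,12,23,14,9)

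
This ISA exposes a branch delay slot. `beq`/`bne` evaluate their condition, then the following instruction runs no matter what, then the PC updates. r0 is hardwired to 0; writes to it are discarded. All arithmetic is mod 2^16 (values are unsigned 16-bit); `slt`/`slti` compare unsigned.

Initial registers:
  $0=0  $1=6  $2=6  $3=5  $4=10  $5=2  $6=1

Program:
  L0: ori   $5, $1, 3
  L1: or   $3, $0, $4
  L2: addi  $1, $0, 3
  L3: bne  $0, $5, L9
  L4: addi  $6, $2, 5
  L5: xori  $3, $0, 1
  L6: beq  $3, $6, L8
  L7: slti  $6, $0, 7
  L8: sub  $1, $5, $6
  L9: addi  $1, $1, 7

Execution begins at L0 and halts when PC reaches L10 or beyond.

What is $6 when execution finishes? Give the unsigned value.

11

PC=0  ori   $5, $1, 3        | $0=0 $1=6 $2=6 $3=5 $4=10 $5=7 $6=1
PC=1  or   $3, $0, $4        | $0=0 $1=6 $2=6 $3=10 $4=10 $5=7 $6=1
PC=2  addi  $1, $0, 3        | $0=0 $1=3 $2=6 $3=10 $4=10 $5=7 $6=1
PC=3  bne  $0, $5, L9        | $0=0 $1=3 $2=6 $3=10 $4=10 $5=7 $6=1  [TAKEN]
PC=4  addi  $6, $2, 5        | $0=0 $1=3 $2=6 $3=10 $4=10 $5=7 $6=11
PC=9  addi  $1, $1, 7        | $0=0 $1=10 $2=6 $3=10 $4=10 $5=7 $6=11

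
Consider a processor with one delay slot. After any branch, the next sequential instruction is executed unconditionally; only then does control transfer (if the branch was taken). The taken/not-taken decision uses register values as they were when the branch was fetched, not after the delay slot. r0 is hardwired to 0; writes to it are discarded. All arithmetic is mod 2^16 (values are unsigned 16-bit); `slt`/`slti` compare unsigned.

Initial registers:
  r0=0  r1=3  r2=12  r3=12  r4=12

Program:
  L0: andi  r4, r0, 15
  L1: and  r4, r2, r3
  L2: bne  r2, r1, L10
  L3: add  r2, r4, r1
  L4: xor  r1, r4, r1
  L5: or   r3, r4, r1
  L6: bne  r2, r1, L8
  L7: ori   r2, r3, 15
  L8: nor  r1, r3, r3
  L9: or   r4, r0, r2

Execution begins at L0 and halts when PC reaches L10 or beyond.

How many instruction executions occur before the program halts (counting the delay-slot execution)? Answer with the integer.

#0 andi  r4, r0, 15 ; 0/3/12/12/0
#1 and  r4, r2, r3 ; 0/3/12/12/12
#2 bne  r2, r1, L10 ; 0/3/12/12/12 ; →target
#3 add  r2, r4, r1 ; 0/3/15/12/12

4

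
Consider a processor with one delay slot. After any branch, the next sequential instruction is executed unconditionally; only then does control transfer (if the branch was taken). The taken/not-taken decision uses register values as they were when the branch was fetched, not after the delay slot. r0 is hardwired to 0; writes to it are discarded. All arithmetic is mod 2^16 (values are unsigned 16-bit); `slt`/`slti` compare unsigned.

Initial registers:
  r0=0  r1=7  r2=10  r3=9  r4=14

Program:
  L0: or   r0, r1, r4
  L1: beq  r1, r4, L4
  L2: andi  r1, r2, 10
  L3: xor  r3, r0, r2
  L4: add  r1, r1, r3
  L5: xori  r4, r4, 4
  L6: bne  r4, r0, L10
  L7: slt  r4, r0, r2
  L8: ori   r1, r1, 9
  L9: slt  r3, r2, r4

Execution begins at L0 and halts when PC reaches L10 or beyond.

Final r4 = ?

#0 or   r0, r1, r4 ; 0/7/10/9/14
#1 beq  r1, r4, L4 ; 0/7/10/9/14 ; →fallthru
#2 andi  r1, r2, 10 ; 0/10/10/9/14
#3 xor  r3, r0, r2 ; 0/10/10/10/14
#4 add  r1, r1, r3 ; 0/20/10/10/14
#5 xori  r4, r4, 4 ; 0/20/10/10/10
#6 bne  r4, r0, L10 ; 0/20/10/10/10 ; →target
#7 slt  r4, r0, r2 ; 0/20/10/10/1

1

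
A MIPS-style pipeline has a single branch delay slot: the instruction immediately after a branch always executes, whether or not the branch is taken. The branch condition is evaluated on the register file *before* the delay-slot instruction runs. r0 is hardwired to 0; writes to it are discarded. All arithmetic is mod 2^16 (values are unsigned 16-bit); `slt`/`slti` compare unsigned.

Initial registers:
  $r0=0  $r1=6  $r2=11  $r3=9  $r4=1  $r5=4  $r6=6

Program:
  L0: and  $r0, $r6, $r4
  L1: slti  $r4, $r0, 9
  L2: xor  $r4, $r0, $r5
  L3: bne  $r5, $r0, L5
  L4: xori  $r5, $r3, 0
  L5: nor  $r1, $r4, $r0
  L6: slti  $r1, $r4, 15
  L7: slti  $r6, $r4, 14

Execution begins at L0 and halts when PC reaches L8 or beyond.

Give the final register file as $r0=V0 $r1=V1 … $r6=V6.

#0 and  $r0, $r6, $r4 ; 0/6/11/9/1/4/6
#1 slti  $r4, $r0, 9 ; 0/6/11/9/1/4/6
#2 xor  $r4, $r0, $r5 ; 0/6/11/9/4/4/6
#3 bne  $r5, $r0, L5 ; 0/6/11/9/4/4/6 ; →target
#4 xori  $r5, $r3, 0 ; 0/6/11/9/4/9/6
#5 nor  $r1, $r4, $r0 ; 0/65531/11/9/4/9/6
#6 slti  $r1, $r4, 15 ; 0/1/11/9/4/9/6
#7 slti  $r6, $r4, 14 ; 0/1/11/9/4/9/1

$r0=0 $r1=1 $r2=11 $r3=9 $r4=4 $r5=9 $r6=1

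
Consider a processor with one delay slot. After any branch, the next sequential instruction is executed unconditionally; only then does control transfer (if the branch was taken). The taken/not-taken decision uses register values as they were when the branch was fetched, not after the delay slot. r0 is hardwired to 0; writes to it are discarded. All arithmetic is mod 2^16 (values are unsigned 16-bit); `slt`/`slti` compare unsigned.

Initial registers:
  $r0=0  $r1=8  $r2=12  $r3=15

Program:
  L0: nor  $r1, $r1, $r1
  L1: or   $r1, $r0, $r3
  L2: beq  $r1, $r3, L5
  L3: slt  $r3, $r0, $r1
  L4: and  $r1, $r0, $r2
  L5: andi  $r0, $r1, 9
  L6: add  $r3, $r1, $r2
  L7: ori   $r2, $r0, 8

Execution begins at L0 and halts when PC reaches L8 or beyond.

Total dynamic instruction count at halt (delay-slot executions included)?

PC=0  nor  $r1, $r1, $r1     | $r0=0 $r1=65527 $r2=12 $r3=15
PC=1  or   $r1, $r0, $r3     | $r0=0 $r1=15 $r2=12 $r3=15
PC=2  beq  $r1, $r3, L5      | $r0=0 $r1=15 $r2=12 $r3=15  [TAKEN]
PC=3  slt  $r3, $r0, $r1     | $r0=0 $r1=15 $r2=12 $r3=1
PC=5  andi  $r0, $r1, 9      | $r0=0 $r1=15 $r2=12 $r3=1
PC=6  add  $r3, $r1, $r2     | $r0=0 $r1=15 $r2=12 $r3=27
PC=7  ori   $r2, $r0, 8      | $r0=0 $r1=15 $r2=8 $r3=27

7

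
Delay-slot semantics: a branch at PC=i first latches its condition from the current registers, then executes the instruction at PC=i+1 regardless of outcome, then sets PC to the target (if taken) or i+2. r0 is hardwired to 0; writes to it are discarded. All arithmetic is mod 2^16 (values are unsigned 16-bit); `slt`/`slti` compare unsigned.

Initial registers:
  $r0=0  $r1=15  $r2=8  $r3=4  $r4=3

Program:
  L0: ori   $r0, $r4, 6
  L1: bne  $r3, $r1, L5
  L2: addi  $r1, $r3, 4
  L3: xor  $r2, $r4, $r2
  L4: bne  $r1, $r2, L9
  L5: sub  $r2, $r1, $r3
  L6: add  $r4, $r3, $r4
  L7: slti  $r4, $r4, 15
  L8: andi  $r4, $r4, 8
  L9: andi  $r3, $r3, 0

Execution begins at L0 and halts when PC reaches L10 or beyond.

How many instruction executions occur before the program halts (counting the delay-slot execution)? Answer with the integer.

8

#0 ori   $r0, $r4, 6 ; 0/15/8/4/3
#1 bne  $r3, $r1, L5 ; 0/15/8/4/3 ; →target
#2 addi  $r1, $r3, 4 ; 0/8/8/4/3
#5 sub  $r2, $r1, $r3 ; 0/8/4/4/3
#6 add  $r4, $r3, $r4 ; 0/8/4/4/7
#7 slti  $r4, $r4, 15 ; 0/8/4/4/1
#8 andi  $r4, $r4, 8 ; 0/8/4/4/0
#9 andi  $r3, $r3, 0 ; 0/8/4/0/0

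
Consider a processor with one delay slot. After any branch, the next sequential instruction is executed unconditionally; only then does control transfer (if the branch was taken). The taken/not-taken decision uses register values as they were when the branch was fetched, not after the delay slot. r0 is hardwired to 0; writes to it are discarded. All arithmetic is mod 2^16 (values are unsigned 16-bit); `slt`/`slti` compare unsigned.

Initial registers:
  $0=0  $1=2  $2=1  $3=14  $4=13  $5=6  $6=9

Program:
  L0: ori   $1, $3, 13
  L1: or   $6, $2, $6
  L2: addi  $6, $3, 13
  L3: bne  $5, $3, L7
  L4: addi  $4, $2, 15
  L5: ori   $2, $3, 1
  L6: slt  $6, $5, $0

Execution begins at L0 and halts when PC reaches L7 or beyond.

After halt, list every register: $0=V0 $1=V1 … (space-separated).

PC=0  ori   $1, $3, 13       | $0=0 $1=15 $2=1 $3=14 $4=13 $5=6 $6=9
PC=1  or   $6, $2, $6        | $0=0 $1=15 $2=1 $3=14 $4=13 $5=6 $6=9
PC=2  addi  $6, $3, 13       | $0=0 $1=15 $2=1 $3=14 $4=13 $5=6 $6=27
PC=3  bne  $5, $3, L7        | $0=0 $1=15 $2=1 $3=14 $4=13 $5=6 $6=27  [TAKEN]
PC=4  addi  $4, $2, 15       | $0=0 $1=15 $2=1 $3=14 $4=16 $5=6 $6=27

$0=0 $1=15 $2=1 $3=14 $4=16 $5=6 $6=27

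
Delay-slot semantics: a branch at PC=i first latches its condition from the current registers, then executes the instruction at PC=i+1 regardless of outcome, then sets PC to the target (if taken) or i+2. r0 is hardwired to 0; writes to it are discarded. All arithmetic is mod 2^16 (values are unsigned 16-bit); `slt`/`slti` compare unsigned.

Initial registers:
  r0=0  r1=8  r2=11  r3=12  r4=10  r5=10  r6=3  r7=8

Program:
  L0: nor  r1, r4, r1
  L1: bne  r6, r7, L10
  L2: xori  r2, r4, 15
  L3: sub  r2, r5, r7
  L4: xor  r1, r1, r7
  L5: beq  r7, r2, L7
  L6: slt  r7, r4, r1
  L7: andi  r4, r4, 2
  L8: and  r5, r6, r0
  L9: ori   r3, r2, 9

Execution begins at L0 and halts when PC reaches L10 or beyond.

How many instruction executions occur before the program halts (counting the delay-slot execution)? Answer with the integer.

#0 nor  r1, r4, r1 ; 0/65525/11/12/10/10/3/8
#1 bne  r6, r7, L10 ; 0/65525/11/12/10/10/3/8 ; →target
#2 xori  r2, r4, 15 ; 0/65525/5/12/10/10/3/8

3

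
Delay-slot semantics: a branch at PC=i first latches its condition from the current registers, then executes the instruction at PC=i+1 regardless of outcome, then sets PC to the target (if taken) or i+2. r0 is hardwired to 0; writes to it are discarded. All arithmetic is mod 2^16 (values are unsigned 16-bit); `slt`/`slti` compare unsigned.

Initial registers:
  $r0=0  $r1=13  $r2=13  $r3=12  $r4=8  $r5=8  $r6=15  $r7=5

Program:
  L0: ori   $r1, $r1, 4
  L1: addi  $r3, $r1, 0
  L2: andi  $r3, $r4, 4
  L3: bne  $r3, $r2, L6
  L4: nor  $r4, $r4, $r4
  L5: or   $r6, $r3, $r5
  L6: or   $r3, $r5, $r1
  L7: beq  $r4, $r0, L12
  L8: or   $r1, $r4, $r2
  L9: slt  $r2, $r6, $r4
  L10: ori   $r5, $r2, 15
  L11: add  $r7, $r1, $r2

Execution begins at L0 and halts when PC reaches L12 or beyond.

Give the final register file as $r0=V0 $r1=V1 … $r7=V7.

$r0=0 $r1=65535 $r2=1 $r3=13 $r4=65527 $r5=15 $r6=15 $r7=0

[0] ori   $r1, $r1, 4  →  {$r0:0, $r1:13, $r2:13, $r3:12, $r4:8, $r5:8, $r6:15, $r7:5}
[1] addi  $r3, $r1, 0  →  {$r0:0, $r1:13, $r2:13, $r3:13, $r4:8, $r5:8, $r6:15, $r7:5}
[2] andi  $r3, $r4, 4  →  {$r0:0, $r1:13, $r2:13, $r3:0, $r4:8, $r5:8, $r6:15, $r7:5}
[3] bne  $r3, $r2, L6  →  {$r0:0, $r1:13, $r2:13, $r3:0, $r4:8, $r5:8, $r6:15, $r7:5}  ⟨branch taken⟩
[4] nor  $r4, $r4, $r4  →  {$r0:0, $r1:13, $r2:13, $r3:0, $r4:65527, $r5:8, $r6:15, $r7:5}
[6] or   $r3, $r5, $r1  →  {$r0:0, $r1:13, $r2:13, $r3:13, $r4:65527, $r5:8, $r6:15, $r7:5}
[7] beq  $r4, $r0, L12  →  {$r0:0, $r1:13, $r2:13, $r3:13, $r4:65527, $r5:8, $r6:15, $r7:5}  ⟨branch fallthrough⟩
[8] or   $r1, $r4, $r2  →  {$r0:0, $r1:65535, $r2:13, $r3:13, $r4:65527, $r5:8, $r6:15, $r7:5}
[9] slt  $r2, $r6, $r4  →  {$r0:0, $r1:65535, $r2:1, $r3:13, $r4:65527, $r5:8, $r6:15, $r7:5}
[10] ori   $r5, $r2, 15  →  {$r0:0, $r1:65535, $r2:1, $r3:13, $r4:65527, $r5:15, $r6:15, $r7:5}
[11] add  $r7, $r1, $r2  →  {$r0:0, $r1:65535, $r2:1, $r3:13, $r4:65527, $r5:15, $r6:15, $r7:0}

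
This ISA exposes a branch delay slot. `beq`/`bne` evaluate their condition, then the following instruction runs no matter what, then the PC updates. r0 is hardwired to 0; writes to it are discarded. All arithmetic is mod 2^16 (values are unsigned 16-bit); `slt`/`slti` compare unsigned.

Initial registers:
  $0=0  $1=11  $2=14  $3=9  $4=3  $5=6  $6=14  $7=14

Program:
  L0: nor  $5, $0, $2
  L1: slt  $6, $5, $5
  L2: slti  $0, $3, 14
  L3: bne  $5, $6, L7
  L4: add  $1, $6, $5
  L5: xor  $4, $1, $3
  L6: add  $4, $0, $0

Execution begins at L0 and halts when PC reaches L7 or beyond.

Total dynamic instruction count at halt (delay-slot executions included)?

5

  step pc=0: nor  $5, $0, $2  regs=(0,11,14,9,3,65521,14,14)
  step pc=1: slt  $6, $5, $5  regs=(0,11,14,9,3,65521,0,14)
  step pc=2: slti  $0, $3, 14  regs=(0,11,14,9,3,65521,0,14)
  step pc=3: bne  $5, $6, L7  cond=T  regs=(0,11,14,9,3,65521,0,14)
  step pc=4: add  $1, $6, $5  regs=(0,65521,14,9,3,65521,0,14)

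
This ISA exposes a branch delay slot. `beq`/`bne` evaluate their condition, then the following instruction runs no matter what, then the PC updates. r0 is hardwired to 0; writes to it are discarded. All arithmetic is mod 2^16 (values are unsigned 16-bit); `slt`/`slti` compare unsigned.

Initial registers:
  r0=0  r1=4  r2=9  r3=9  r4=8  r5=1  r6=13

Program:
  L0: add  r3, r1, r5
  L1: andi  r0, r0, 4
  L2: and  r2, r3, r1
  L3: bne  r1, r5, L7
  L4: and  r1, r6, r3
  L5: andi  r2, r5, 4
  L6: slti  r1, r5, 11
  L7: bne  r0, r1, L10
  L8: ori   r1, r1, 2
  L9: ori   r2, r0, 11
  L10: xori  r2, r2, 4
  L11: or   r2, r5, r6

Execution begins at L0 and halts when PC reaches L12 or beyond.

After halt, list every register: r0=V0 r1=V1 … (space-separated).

r0=0 r1=7 r2=13 r3=5 r4=8 r5=1 r6=13

  step pc=0: add  r3, r1, r5  regs=(0,4,9,5,8,1,13)
  step pc=1: andi  r0, r0, 4  regs=(0,4,9,5,8,1,13)
  step pc=2: and  r2, r3, r1  regs=(0,4,4,5,8,1,13)
  step pc=3: bne  r1, r5, L7  cond=T  regs=(0,4,4,5,8,1,13)
  step pc=4: and  r1, r6, r3  regs=(0,5,4,5,8,1,13)
  step pc=7: bne  r0, r1, L10  cond=T  regs=(0,5,4,5,8,1,13)
  step pc=8: ori   r1, r1, 2  regs=(0,7,4,5,8,1,13)
  step pc=10: xori  r2, r2, 4  regs=(0,7,0,5,8,1,13)
  step pc=11: or   r2, r5, r6  regs=(0,7,13,5,8,1,13)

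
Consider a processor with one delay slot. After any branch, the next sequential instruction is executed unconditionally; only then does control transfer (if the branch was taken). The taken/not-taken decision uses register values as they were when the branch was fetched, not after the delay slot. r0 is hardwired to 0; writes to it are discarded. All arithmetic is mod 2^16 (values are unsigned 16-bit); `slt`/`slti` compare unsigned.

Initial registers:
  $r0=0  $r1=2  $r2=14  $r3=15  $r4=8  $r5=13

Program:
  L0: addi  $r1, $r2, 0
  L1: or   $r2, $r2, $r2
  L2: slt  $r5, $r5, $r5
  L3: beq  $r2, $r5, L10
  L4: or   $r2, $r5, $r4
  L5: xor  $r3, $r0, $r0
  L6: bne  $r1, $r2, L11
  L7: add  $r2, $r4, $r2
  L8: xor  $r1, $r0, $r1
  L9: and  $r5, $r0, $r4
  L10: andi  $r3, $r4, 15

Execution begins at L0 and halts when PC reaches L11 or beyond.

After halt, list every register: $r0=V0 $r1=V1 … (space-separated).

PC=0  addi  $r1, $r2, 0      | $r0=0 $r1=14 $r2=14 $r3=15 $r4=8 $r5=13
PC=1  or   $r2, $r2, $r2     | $r0=0 $r1=14 $r2=14 $r3=15 $r4=8 $r5=13
PC=2  slt  $r5, $r5, $r5     | $r0=0 $r1=14 $r2=14 $r3=15 $r4=8 $r5=0
PC=3  beq  $r2, $r5, L10     | $r0=0 $r1=14 $r2=14 $r3=15 $r4=8 $r5=0  [not taken]
PC=4  or   $r2, $r5, $r4     | $r0=0 $r1=14 $r2=8 $r3=15 $r4=8 $r5=0
PC=5  xor  $r3, $r0, $r0     | $r0=0 $r1=14 $r2=8 $r3=0 $r4=8 $r5=0
PC=6  bne  $r1, $r2, L11     | $r0=0 $r1=14 $r2=8 $r3=0 $r4=8 $r5=0  [TAKEN]
PC=7  add  $r2, $r4, $r2     | $r0=0 $r1=14 $r2=16 $r3=0 $r4=8 $r5=0

$r0=0 $r1=14 $r2=16 $r3=0 $r4=8 $r5=0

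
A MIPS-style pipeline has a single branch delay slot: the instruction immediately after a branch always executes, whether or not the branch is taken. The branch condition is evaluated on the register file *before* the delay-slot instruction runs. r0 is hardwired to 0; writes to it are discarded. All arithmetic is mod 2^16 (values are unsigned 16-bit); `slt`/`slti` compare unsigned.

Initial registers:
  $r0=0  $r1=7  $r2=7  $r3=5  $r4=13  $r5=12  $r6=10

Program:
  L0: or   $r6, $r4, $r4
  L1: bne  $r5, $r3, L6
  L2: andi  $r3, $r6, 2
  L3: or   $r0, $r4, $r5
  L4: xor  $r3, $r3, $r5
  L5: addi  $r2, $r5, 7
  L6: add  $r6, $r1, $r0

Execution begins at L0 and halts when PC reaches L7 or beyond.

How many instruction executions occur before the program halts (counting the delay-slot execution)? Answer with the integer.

4

  step pc=0: or   $r6, $r4, $r4  regs=(0,7,7,5,13,12,13)
  step pc=1: bne  $r5, $r3, L6  cond=T  regs=(0,7,7,5,13,12,13)
  step pc=2: andi  $r3, $r6, 2  regs=(0,7,7,0,13,12,13)
  step pc=6: add  $r6, $r1, $r0  regs=(0,7,7,0,13,12,7)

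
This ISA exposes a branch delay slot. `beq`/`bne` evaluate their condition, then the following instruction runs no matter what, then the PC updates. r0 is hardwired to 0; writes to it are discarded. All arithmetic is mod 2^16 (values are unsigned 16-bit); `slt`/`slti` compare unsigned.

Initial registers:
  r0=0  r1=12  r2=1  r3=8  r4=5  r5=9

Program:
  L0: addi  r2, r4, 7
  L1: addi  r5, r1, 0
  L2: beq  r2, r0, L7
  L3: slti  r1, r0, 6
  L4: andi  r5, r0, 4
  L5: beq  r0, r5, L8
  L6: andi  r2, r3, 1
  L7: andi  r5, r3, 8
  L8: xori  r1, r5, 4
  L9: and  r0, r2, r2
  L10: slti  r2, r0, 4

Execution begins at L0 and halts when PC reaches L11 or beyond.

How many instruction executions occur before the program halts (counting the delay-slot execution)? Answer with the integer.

  step pc=0: addi  r2, r4, 7  regs=(0,12,12,8,5,9)
  step pc=1: addi  r5, r1, 0  regs=(0,12,12,8,5,12)
  step pc=2: beq  r2, r0, L7  cond=F  regs=(0,12,12,8,5,12)
  step pc=3: slti  r1, r0, 6  regs=(0,1,12,8,5,12)
  step pc=4: andi  r5, r0, 4  regs=(0,1,12,8,5,0)
  step pc=5: beq  r0, r5, L8  cond=T  regs=(0,1,12,8,5,0)
  step pc=6: andi  r2, r3, 1  regs=(0,1,0,8,5,0)
  step pc=8: xori  r1, r5, 4  regs=(0,4,0,8,5,0)
  step pc=9: and  r0, r2, r2  regs=(0,4,0,8,5,0)
  step pc=10: slti  r2, r0, 4  regs=(0,4,1,8,5,0)

10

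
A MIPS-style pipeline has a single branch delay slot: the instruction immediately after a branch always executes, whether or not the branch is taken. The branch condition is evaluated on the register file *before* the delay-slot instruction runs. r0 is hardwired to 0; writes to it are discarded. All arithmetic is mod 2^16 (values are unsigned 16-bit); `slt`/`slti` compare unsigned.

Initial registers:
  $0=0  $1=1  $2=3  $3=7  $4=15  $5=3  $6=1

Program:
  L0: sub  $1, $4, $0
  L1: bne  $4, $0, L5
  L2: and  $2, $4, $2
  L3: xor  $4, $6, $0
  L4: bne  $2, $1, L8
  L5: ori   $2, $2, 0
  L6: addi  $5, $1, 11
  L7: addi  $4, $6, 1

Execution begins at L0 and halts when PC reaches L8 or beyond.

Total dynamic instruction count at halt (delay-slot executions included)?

  step pc=0: sub  $1, $4, $0  regs=(0,15,3,7,15,3,1)
  step pc=1: bne  $4, $0, L5  cond=T  regs=(0,15,3,7,15,3,1)
  step pc=2: and  $2, $4, $2  regs=(0,15,3,7,15,3,1)
  step pc=5: ori   $2, $2, 0  regs=(0,15,3,7,15,3,1)
  step pc=6: addi  $5, $1, 11  regs=(0,15,3,7,15,26,1)
  step pc=7: addi  $4, $6, 1  regs=(0,15,3,7,2,26,1)

6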